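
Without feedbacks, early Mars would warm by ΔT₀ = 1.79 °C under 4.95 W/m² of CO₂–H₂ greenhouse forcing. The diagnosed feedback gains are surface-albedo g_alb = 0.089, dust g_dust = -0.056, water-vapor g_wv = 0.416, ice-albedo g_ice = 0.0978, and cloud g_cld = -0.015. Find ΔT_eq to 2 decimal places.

Total gain g = 0.089 − 0.056 + 0.416 + 0.0978 − 0.015 = 0.5318.
Amplification A = 1/(1 − 0.5318) = 2.136.
ΔT = 1.79 × 2.136 = 3.82 °C.

3.82 °C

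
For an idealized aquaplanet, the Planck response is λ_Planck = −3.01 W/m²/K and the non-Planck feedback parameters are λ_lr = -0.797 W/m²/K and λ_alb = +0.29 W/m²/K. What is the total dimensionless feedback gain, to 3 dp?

Convert to gains: g_lr = -0.797/3.01 = -0.2648; g_alb = 0.29/3.01 = 0.09635.
Total gain g = -0.16845.

-0.168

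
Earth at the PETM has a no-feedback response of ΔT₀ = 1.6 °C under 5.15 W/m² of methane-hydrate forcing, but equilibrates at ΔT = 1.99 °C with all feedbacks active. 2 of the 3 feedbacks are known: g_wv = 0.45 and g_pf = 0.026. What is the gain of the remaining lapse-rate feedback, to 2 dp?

Amplification A = ΔT/ΔT₀ = 1.99/1.6 = 1.244.
Total gain g = 1 − 1/A = 1 − 1/1.244 = 0.1961.
Known gains sum to 0.45 + 0.026 = 0.476.
g_lr = 0.1961 − 0.476 = -0.28.

-0.28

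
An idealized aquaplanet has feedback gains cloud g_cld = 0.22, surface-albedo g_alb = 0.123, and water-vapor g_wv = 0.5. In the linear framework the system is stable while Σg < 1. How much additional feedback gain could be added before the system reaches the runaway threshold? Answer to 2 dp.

Current total gain = 0.22 + 0.123 + 0.5 = 0.843.
Margin to runaway = 1 − 0.843 = 0.16.

0.16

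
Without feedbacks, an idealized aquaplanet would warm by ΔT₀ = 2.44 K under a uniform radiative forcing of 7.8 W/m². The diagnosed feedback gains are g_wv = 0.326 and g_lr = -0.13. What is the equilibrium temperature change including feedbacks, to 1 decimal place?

3.0 K

Total gain g = 0.326 − 0.13 = 0.196.
Amplification A = 1/(1 − 0.196) = 1.244.
ΔT = 2.44 × 1.244 = 3.0 K.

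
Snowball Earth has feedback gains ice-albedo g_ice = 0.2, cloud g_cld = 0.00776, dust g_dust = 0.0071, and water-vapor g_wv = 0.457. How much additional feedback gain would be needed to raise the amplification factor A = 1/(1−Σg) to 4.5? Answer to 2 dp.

0.11

Current total gain = 0.67186.
Target gain for A = 4.5: g* = 1 − 1/4.5 = 0.7778.
Additional gain needed = 0.7778 − 0.67186 = 0.11.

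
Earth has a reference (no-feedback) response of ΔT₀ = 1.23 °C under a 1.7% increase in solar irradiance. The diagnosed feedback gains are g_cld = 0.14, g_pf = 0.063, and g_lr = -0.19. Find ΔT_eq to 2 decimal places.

1.25 °C

Total gain g = 0.14 + 0.063 − 0.19 = 0.013.
Amplification A = 1/(1 − 0.013) = 1.013.
ΔT = 1.23 × 1.013 = 1.25 °C.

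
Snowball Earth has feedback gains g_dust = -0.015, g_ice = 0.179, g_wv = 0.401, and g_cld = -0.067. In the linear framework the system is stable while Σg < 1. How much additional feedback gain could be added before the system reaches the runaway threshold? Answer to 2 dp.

Current total gain = -0.015 + 0.179 + 0.401 − 0.067 = 0.498.
Margin to runaway = 1 − 0.498 = 0.50.

0.50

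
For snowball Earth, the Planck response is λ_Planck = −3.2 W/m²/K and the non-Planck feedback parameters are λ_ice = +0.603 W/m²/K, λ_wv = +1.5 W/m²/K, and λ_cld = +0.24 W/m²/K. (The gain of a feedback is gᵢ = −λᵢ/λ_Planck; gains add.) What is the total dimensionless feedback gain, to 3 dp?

0.732

Convert to gains: g_ice = 0.603/3.2 = 0.1884; g_wv = 1.5/3.2 = 0.4688; g_cld = 0.24/3.2 = 0.075.
Total gain g = 0.7322.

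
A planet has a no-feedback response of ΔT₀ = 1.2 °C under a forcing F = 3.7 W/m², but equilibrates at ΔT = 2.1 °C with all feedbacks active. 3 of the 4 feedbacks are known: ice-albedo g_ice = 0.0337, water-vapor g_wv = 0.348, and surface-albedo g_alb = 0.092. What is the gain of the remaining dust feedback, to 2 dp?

-0.05

Amplification A = ΔT/ΔT₀ = 2.1/1.2 = 1.75.
Total gain g = 1 − 1/A = 1 − 1/1.75 = 0.4286.
Known gains sum to 0.0337 + 0.348 + 0.092 = 0.4737.
g_dust = 0.4286 − 0.4737 = -0.05.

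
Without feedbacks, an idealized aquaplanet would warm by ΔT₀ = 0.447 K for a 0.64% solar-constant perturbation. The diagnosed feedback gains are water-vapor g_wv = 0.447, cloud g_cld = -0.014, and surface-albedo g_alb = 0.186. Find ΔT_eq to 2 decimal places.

Total gain g = 0.447 − 0.014 + 0.186 = 0.619.
Amplification A = 1/(1 − 0.619) = 2.625.
ΔT = 0.447 × 2.625 = 1.17 K.

1.17 K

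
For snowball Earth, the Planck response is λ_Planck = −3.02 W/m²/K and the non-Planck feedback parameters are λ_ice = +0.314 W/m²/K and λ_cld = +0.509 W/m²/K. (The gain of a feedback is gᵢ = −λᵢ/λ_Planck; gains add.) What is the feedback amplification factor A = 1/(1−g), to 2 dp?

Convert to gains: g_ice = 0.314/3.02 = 0.104; g_cld = 0.509/3.02 = 0.1685.
Total gain g = 0.2725.
A = 1/(1 − 0.2725) = 1.37.

1.37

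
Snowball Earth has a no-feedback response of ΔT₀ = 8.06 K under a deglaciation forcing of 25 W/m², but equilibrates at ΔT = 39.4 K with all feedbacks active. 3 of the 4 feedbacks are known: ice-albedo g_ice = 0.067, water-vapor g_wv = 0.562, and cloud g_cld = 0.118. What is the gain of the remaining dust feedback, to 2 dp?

Amplification A = ΔT/ΔT₀ = 39.4/8.06 = 4.888.
Total gain g = 1 − 1/A = 1 − 1/4.888 = 0.7954.
Known gains sum to 0.067 + 0.562 + 0.118 = 0.747.
g_dust = 0.7954 − 0.747 = 0.05.

0.05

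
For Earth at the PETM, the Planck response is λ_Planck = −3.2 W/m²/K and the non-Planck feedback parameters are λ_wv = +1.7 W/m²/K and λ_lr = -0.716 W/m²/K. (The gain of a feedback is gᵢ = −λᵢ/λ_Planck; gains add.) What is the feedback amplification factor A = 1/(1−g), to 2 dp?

Convert to gains: g_wv = 1.7/3.2 = 0.5312; g_lr = -0.716/3.2 = -0.2237.
Total gain g = 0.3075.
A = 1/(1 − 0.3075) = 1.44.

1.44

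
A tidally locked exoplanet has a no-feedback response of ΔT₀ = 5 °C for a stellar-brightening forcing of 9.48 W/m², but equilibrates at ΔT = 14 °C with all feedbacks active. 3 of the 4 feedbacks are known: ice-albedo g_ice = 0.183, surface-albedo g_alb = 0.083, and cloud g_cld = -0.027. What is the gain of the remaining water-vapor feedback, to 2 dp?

Amplification A = ΔT/ΔT₀ = 14/5 = 2.8.
Total gain g = 1 − 1/A = 1 − 1/2.8 = 0.6429.
Known gains sum to 0.183 + 0.083 − 0.027 = 0.239.
g_wv = 0.6429 − 0.239 = 0.40.

0.40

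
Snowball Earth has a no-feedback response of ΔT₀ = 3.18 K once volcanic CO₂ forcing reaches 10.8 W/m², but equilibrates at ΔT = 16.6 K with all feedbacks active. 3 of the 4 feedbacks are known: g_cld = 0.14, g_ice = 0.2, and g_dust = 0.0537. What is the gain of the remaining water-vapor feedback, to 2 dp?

Amplification A = ΔT/ΔT₀ = 16.6/3.18 = 5.22.
Total gain g = 1 − 1/A = 1 − 1/5.22 = 0.8084.
Known gains sum to 0.14 + 0.2 + 0.0537 = 0.3937.
g_wv = 0.8084 − 0.3937 = 0.41.

0.41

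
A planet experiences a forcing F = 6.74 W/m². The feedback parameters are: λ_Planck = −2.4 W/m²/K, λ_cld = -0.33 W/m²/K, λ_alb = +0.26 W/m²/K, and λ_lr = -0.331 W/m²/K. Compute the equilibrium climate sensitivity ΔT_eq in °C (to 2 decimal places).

Net feedback parameter λ = (−2.4) + (-0.33) + (+0.26) + (-0.331) = -2.801 W/m²/K.
ΔT = −F/λ = −6.74/(-2.801) = 2.41 °C.

2.41 °C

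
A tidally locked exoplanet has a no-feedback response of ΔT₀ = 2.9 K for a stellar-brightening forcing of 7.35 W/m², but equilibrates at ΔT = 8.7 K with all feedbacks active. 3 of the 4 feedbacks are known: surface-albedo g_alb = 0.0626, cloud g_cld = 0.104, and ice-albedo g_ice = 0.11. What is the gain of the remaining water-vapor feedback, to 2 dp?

0.39

Amplification A = ΔT/ΔT₀ = 8.7/2.9 = 3.
Total gain g = 1 − 1/A = 1 − 1/3 = 0.6667.
Known gains sum to 0.0626 + 0.104 + 0.11 = 0.2766.
g_wv = 0.6667 − 0.2766 = 0.39.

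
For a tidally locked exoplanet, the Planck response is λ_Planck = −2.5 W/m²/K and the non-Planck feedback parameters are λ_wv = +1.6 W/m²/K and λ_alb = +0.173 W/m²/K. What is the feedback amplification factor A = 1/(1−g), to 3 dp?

3.439

Convert to gains: g_wv = 1.6/2.5 = 0.64; g_alb = 0.173/2.5 = 0.0692.
Total gain g = 0.7092.
A = 1/(1 − 0.7092) = 3.439.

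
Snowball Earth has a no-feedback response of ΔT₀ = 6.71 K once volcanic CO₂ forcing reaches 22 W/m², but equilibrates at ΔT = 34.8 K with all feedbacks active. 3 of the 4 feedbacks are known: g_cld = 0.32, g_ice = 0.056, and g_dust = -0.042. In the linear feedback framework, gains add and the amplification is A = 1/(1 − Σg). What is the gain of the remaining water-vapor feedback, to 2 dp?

0.47

Amplification A = ΔT/ΔT₀ = 34.8/6.71 = 5.186.
Total gain g = 1 − 1/A = 1 − 1/5.186 = 0.8072.
Known gains sum to 0.32 + 0.056 − 0.042 = 0.334.
g_wv = 0.8072 − 0.334 = 0.47.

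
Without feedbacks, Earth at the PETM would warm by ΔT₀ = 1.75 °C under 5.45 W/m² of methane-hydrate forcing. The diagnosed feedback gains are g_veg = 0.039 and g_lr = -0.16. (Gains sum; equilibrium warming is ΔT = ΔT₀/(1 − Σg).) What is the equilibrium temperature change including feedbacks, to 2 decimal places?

1.56 °C

Total gain g = 0.039 − 0.16 = -0.121.
Amplification A = 1/(1 + 0.121) = 0.8921.
ΔT = 1.75 × 0.8921 = 1.56 °C.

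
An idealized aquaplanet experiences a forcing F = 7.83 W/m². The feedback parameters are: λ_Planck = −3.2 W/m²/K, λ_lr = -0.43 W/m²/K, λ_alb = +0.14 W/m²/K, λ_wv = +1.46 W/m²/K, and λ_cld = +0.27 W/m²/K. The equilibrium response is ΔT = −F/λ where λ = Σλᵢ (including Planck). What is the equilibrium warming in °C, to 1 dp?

Net feedback parameter λ = (−3.2) + (-0.43) + (+0.14) + (+1.46) + (+0.27) = -1.76 W/m²/K.
ΔT = −F/λ = −7.83/(-1.76) = 4.4 °C.

4.4 °C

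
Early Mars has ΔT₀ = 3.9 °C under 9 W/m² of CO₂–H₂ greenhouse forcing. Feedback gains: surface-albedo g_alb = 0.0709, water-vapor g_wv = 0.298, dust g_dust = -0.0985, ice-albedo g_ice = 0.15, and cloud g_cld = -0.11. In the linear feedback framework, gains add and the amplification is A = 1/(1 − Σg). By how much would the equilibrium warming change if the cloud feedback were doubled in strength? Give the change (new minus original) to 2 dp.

-0.78 °C

Original: g = 0.3104, ΔT = 3.9/(1−0.3104) = 5.6555 °C.
With doubled cloud: g' = 0.2004, ΔT' = 3.9/(1−0.2004) = 4.8774 °C.
Change = 4.8774 − 5.6555 = -0.78 °C.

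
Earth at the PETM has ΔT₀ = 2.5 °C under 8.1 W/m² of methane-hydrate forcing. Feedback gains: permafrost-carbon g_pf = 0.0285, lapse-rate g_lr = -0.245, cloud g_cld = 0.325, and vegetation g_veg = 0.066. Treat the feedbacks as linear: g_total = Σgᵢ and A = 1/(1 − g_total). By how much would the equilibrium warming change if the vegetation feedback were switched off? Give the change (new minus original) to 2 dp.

Original: g = 0.1745, ΔT = 2.5/(1−0.1745) = 3.0285 °C.
Without vegetation: g' = 0.1085, ΔT' = 2.5/(1−0.1085) = 2.8043 °C.
Change = 2.8043 − 3.0285 = -0.22 °C.

-0.22 °C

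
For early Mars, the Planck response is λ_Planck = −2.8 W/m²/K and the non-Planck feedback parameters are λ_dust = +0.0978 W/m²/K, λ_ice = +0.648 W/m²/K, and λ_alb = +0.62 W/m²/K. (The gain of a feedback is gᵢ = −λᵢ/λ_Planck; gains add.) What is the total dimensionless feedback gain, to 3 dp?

Convert to gains: g_dust = 0.0978/2.8 = 0.03493; g_ice = 0.648/2.8 = 0.2314; g_alb = 0.62/2.8 = 0.2214.
Total gain g = 0.48773.

0.488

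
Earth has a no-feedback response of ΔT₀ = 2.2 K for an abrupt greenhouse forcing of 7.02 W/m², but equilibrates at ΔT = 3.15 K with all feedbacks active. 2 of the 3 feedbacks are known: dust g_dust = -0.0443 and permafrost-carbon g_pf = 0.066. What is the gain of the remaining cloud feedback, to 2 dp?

0.28

Amplification A = ΔT/ΔT₀ = 3.15/2.2 = 1.432.
Total gain g = 1 − 1/A = 1 − 1/1.432 = 0.3017.
Known gains sum to -0.0443 + 0.066 = 0.0217.
g_cld = 0.3017 − 0.0217 = 0.28.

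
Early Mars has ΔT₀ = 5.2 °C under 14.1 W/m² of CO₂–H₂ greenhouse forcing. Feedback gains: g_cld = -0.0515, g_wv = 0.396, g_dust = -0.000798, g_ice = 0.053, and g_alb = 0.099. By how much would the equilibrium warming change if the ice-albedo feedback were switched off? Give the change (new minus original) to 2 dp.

Original: g = 0.495702, ΔT = 5.2/(1−0.495702) = 10.3114 °C.
Without ice-albedo: g' = 0.442702, ΔT' = 5.2/(1−0.442702) = 9.3307 °C.
Change = 9.3307 − 10.3114 = -0.98 °C.

-0.98 °C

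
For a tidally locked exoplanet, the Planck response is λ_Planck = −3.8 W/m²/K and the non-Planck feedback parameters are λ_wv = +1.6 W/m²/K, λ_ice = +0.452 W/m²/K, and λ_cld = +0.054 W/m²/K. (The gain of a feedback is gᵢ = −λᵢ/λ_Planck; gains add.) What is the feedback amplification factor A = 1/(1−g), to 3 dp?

Convert to gains: g_wv = 1.6/3.8 = 0.4211; g_ice = 0.452/3.8 = 0.1189; g_cld = 0.054/3.8 = 0.01421.
Total gain g = 0.55421.
A = 1/(1 − 0.55421) = 2.243.

2.243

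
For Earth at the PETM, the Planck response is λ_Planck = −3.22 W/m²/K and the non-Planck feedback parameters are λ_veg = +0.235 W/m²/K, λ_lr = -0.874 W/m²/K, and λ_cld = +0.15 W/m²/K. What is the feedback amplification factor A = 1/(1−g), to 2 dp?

Convert to gains: g_veg = 0.235/3.22 = 0.07298; g_lr = -0.874/3.22 = -0.2714; g_cld = 0.15/3.22 = 0.04658.
Total gain g = -0.15184.
A = 1/(1 + 0.15184) = 0.87.

0.87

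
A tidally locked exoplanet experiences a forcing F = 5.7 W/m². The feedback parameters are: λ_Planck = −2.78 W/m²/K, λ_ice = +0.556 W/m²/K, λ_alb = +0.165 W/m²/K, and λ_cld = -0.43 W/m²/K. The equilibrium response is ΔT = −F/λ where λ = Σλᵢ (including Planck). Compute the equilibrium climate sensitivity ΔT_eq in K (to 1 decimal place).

Net feedback parameter λ = (−2.78) + (+0.556) + (+0.165) + (-0.43) = -2.489 W/m²/K.
ΔT = −F/λ = −5.7/(-2.489) = 2.3 K.

2.3 K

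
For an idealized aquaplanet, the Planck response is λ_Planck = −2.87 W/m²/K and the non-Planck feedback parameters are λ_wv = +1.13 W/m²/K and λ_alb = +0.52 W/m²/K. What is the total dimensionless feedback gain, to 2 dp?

0.57

Convert to gains: g_wv = 1.13/2.87 = 0.3937; g_alb = 0.52/2.87 = 0.1812.
Total gain g = 0.5749.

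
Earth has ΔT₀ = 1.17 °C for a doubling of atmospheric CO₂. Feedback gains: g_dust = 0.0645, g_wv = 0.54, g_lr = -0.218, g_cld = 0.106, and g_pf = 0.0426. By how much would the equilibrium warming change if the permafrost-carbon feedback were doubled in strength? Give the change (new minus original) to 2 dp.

0.25 °C

Original: g = 0.5351, ΔT = 1.17/(1−0.5351) = 2.5167 °C.
With doubled permafrost-carbon: g' = 0.5777, ΔT' = 1.17/(1−0.5777) = 2.7705 °C.
Change = 2.7705 − 2.5167 = 0.25 °C.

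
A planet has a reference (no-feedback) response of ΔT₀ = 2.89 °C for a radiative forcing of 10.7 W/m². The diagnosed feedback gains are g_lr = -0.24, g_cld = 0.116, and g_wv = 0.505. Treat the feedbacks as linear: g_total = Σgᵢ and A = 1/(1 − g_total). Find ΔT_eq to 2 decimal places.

4.67 °C

Total gain g = -0.24 + 0.116 + 0.505 = 0.381.
Amplification A = 1/(1 − 0.381) = 1.616.
ΔT = 2.89 × 1.616 = 4.67 °C.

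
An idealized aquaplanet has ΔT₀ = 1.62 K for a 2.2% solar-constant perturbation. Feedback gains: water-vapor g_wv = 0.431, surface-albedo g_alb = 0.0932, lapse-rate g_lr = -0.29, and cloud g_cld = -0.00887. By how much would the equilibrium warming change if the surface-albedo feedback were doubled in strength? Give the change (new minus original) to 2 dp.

0.29 K

Original: g = 0.22533, ΔT = 1.62/(1−0.22533) = 2.0912 K.
With doubled surface-albedo: g' = 0.31853, ΔT' = 1.62/(1−0.31853) = 2.3772 K.
Change = 2.3772 − 2.0912 = 0.29 K.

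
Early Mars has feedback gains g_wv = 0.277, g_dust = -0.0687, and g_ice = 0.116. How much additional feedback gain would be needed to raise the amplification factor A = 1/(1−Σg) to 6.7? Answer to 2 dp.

Current total gain = 0.3243.
Target gain for A = 6.7: g* = 1 − 1/6.7 = 0.8507.
Additional gain needed = 0.8507 − 0.3243 = 0.53.

0.53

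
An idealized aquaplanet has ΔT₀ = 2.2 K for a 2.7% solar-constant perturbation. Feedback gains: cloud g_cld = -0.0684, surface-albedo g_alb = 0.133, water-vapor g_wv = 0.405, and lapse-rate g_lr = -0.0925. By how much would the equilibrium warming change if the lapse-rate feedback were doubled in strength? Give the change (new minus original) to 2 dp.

Original: g = 0.3771, ΔT = 2.2/(1−0.3771) = 3.5319 K.
With doubled lapse-rate: g' = 0.2846, ΔT' = 2.2/(1−0.2846) = 3.0752 K.
Change = 3.0752 − 3.5319 = -0.46 K.

-0.46 K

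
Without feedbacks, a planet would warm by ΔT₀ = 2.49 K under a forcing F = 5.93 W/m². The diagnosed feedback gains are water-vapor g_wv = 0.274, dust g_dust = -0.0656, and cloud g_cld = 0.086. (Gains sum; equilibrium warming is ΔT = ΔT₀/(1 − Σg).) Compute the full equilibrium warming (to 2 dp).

3.53 K

Total gain g = 0.274 − 0.0656 + 0.086 = 0.2944.
Amplification A = 1/(1 − 0.2944) = 1.417.
ΔT = 2.49 × 1.417 = 3.53 K.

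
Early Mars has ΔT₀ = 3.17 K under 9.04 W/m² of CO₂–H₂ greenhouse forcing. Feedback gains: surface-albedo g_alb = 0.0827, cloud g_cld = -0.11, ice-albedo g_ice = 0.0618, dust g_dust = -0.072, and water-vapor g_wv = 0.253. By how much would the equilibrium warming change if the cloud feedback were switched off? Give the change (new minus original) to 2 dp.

Original: g = 0.2155, ΔT = 3.17/(1−0.2155) = 4.0408 K.
Without cloud: g' = 0.3255, ΔT' = 3.17/(1−0.3255) = 4.6998 K.
Change = 4.6998 − 4.0408 = 0.66 K.

0.66 K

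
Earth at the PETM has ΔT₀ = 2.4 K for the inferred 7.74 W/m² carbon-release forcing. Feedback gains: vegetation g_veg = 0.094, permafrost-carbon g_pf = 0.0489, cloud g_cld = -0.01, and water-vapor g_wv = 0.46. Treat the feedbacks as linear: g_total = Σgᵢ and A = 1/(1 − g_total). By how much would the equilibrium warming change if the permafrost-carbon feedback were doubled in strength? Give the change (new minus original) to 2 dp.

0.80 K

Original: g = 0.5929, ΔT = 2.4/(1−0.5929) = 5.8954 K.
With doubled permafrost-carbon: g' = 0.6418, ΔT' = 2.4/(1−0.6418) = 6.7002 K.
Change = 6.7002 − 5.8954 = 0.80 K.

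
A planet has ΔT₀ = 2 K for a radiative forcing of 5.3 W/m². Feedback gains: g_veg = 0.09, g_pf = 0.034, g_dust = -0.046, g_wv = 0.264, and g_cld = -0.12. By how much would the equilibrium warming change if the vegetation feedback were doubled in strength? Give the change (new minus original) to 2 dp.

0.34 K

Original: g = 0.222, ΔT = 2/(1−0.222) = 2.5707 K.
With doubled vegetation: g' = 0.312, ΔT' = 2/(1−0.312) = 2.9070 K.
Change = 2.9070 − 2.5707 = 0.34 K.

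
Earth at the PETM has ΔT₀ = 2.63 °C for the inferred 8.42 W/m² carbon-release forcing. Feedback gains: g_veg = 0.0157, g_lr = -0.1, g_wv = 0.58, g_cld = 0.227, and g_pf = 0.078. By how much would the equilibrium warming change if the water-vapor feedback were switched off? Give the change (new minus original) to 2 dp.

Original: g = 0.8007, ΔT = 2.63/(1−0.8007) = 13.1962 °C.
Without water-vapor: g' = 0.2207, ΔT' = 2.63/(1−0.2207) = 3.3748 °C.
Change = 3.3748 − 13.1962 = -9.82 °C.

-9.82 °C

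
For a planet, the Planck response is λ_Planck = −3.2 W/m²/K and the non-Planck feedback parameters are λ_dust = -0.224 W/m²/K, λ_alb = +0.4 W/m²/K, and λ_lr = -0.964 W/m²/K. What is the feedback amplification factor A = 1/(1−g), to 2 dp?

Convert to gains: g_dust = -0.224/3.2 = -0.07; g_alb = 0.4/3.2 = 0.125; g_lr = -0.964/3.2 = -0.3012.
Total gain g = -0.2462.
A = 1/(1 + 0.2462) = 0.80.

0.80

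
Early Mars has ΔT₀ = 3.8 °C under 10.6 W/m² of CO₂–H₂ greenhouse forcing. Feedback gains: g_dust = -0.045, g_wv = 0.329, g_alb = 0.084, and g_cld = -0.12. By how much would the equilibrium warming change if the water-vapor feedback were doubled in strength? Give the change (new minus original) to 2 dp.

Original: g = 0.248, ΔT = 3.8/(1−0.248) = 5.0532 °C.
With doubled water-vapor: g' = 0.577, ΔT' = 3.8/(1−0.577) = 8.9835 °C.
Change = 8.9835 − 5.0532 = 3.93 °C.

3.93 °C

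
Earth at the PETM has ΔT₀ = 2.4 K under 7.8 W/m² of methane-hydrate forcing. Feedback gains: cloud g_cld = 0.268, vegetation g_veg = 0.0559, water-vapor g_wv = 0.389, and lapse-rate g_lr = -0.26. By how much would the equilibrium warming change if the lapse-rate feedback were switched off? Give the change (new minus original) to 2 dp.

3.97 K

Original: g = 0.4529, ΔT = 2.4/(1−0.4529) = 4.3868 K.
Without lapse-rate: g' = 0.7129, ΔT' = 2.4/(1−0.7129) = 8.3595 K.
Change = 8.3595 − 4.3868 = 3.97 K.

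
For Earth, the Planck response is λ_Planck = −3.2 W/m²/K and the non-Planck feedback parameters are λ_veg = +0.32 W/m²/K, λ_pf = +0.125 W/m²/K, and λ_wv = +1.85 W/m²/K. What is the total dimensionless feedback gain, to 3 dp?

Convert to gains: g_veg = 0.32/3.2 = 0.1; g_pf = 0.125/3.2 = 0.03906; g_wv = 1.85/3.2 = 0.5781.
Total gain g = 0.71716.

0.717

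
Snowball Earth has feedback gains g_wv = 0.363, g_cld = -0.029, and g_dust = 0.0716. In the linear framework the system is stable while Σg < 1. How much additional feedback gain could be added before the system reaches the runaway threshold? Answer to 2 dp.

Current total gain = 0.363 − 0.029 + 0.0716 = 0.4056.
Margin to runaway = 1 − 0.4056 = 0.59.

0.59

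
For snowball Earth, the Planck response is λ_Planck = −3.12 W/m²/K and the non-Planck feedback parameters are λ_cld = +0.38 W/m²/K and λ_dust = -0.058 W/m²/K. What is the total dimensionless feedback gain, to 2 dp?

0.10

Convert to gains: g_cld = 0.38/3.12 = 0.1218; g_dust = -0.058/3.12 = -0.01859.
Total gain g = 0.10321.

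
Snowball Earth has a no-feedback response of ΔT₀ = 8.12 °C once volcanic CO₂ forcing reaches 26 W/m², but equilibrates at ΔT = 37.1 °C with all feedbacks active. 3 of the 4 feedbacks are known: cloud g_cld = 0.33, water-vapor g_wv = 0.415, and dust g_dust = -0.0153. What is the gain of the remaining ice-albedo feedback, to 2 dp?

Amplification A = ΔT/ΔT₀ = 37.1/8.12 = 4.569.
Total gain g = 1 − 1/A = 1 − 1/4.569 = 0.7811.
Known gains sum to 0.33 + 0.415 − 0.0153 = 0.7297.
g_ice = 0.7811 − 0.7297 = 0.05.

0.05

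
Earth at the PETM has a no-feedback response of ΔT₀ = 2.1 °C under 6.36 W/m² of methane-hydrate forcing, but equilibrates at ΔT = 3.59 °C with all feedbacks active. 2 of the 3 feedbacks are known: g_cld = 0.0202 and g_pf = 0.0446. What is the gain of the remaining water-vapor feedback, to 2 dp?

0.35

Amplification A = ΔT/ΔT₀ = 3.59/2.1 = 1.71.
Total gain g = 1 − 1/A = 1 − 1/1.71 = 0.4152.
Known gains sum to 0.0202 + 0.0446 = 0.0648.
g_wv = 0.4152 − 0.0648 = 0.35.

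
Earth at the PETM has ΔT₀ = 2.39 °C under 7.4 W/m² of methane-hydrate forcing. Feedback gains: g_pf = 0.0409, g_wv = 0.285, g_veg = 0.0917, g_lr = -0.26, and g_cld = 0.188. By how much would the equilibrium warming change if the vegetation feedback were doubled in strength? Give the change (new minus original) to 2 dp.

Original: g = 0.3456, ΔT = 2.39/(1−0.3456) = 3.6522 °C.
With doubled vegetation: g' = 0.4373, ΔT' = 2.39/(1−0.4373) = 4.2474 °C.
Change = 4.2474 − 3.6522 = 0.60 °C.

0.60 °C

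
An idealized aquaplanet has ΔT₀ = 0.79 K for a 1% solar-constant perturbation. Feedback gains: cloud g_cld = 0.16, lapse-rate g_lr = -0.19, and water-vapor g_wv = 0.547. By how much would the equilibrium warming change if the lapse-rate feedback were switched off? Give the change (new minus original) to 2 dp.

1.06 K

Original: g = 0.517, ΔT = 0.79/(1−0.517) = 1.6356 K.
Without lapse-rate: g' = 0.707, ΔT' = 0.79/(1−0.707) = 2.6962 K.
Change = 2.6962 − 1.6356 = 1.06 K.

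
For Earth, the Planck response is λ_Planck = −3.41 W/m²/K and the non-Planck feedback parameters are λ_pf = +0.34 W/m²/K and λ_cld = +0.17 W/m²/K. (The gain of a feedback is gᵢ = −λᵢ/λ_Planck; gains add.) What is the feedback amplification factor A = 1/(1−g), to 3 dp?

1.176

Convert to gains: g_pf = 0.34/3.41 = 0.09971; g_cld = 0.17/3.41 = 0.04985.
Total gain g = 0.14956.
A = 1/(1 − 0.14956) = 1.176.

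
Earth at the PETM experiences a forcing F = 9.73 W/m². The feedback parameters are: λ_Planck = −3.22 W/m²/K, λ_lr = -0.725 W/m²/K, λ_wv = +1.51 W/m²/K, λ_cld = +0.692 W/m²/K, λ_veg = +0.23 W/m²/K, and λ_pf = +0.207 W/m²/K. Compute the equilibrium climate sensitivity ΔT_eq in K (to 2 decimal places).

7.45 K

Net feedback parameter λ = (−3.22) + (-0.725) + (+1.51) + (+0.692) + (+0.23) + (+0.207) = -1.306 W/m²/K.
ΔT = −F/λ = −9.73/(-1.306) = 7.45 K.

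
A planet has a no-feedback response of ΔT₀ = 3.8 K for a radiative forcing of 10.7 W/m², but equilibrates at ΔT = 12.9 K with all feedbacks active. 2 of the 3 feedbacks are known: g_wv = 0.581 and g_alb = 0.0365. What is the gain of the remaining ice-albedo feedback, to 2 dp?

0.09

Amplification A = ΔT/ΔT₀ = 12.9/3.8 = 3.395.
Total gain g = 1 − 1/A = 1 − 1/3.395 = 0.7054.
Known gains sum to 0.581 + 0.0365 = 0.6175.
g_ice = 0.7054 − 0.6175 = 0.09.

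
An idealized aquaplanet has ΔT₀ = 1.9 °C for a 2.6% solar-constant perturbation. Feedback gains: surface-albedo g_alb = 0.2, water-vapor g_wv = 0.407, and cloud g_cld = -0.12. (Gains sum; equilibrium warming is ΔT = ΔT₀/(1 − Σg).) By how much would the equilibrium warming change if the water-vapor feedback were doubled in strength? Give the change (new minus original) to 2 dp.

14.22 °C

Original: g = 0.487, ΔT = 1.9/(1−0.487) = 3.7037 °C.
With doubled water-vapor: g' = 0.894, ΔT' = 1.9/(1−0.894) = 17.9245 °C.
Change = 17.9245 − 3.7037 = 14.22 °C.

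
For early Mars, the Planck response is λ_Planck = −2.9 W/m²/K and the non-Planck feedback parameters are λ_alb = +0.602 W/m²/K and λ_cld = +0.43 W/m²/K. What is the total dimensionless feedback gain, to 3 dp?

0.356

Convert to gains: g_alb = 0.602/2.9 = 0.2076; g_cld = 0.43/2.9 = 0.1483.
Total gain g = 0.3559.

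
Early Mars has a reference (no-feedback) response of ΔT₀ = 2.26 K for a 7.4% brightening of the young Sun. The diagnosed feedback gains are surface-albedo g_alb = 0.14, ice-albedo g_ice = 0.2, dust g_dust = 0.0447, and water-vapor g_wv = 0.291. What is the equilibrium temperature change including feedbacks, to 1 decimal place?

Total gain g = 0.14 + 0.2 + 0.0447 + 0.291 = 0.6757.
Amplification A = 1/(1 − 0.6757) = 3.084.
ΔT = 2.26 × 3.084 = 7.0 K.

7.0 K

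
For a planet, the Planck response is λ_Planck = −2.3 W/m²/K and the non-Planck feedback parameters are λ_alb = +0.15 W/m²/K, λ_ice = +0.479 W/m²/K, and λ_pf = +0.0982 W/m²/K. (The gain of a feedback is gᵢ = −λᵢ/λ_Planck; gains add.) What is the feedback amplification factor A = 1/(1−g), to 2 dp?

1.46

Convert to gains: g_alb = 0.15/2.3 = 0.06522; g_ice = 0.479/2.3 = 0.2083; g_pf = 0.0982/2.3 = 0.0427.
Total gain g = 0.31622.
A = 1/(1 − 0.31622) = 1.46.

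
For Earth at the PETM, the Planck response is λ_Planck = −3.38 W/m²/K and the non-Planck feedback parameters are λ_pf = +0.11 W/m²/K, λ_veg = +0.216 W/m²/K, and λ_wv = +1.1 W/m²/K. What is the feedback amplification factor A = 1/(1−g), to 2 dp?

Convert to gains: g_pf = 0.11/3.38 = 0.03254; g_veg = 0.216/3.38 = 0.06391; g_wv = 1.1/3.38 = 0.3254.
Total gain g = 0.42185.
A = 1/(1 − 0.42185) = 1.73.

1.73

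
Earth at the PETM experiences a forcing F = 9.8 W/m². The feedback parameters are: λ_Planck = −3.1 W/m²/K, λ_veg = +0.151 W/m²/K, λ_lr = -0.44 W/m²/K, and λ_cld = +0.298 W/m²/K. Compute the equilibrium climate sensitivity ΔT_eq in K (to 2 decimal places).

Net feedback parameter λ = (−3.1) + (+0.151) + (-0.44) + (+0.298) = -3.091 W/m²/K.
ΔT = −F/λ = −9.8/(-3.091) = 3.17 K.

3.17 K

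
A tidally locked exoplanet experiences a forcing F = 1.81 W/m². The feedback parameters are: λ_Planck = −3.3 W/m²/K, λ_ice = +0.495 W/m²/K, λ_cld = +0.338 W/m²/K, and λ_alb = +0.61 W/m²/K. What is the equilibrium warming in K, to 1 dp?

1.0 K

Net feedback parameter λ = (−3.3) + (+0.495) + (+0.338) + (+0.61) = -1.857 W/m²/K.
ΔT = −F/λ = −1.81/(-1.857) = 1.0 K.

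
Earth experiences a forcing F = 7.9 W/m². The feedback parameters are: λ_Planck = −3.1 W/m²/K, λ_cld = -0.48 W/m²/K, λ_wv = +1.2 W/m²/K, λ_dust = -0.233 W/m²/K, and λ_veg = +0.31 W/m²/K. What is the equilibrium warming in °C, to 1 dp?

Net feedback parameter λ = (−3.1) + (-0.48) + (+1.2) + (-0.233) + (+0.31) = -2.303 W/m²/K.
ΔT = −F/λ = −7.9/(-2.303) = 3.4 °C.

3.4 °C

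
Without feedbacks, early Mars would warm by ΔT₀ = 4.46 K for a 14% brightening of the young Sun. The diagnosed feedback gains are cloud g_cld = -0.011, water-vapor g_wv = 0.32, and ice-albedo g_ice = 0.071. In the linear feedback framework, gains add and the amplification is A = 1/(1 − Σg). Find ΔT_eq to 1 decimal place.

7.2 K

Total gain g = -0.011 + 0.32 + 0.071 = 0.38.
Amplification A = 1/(1 − 0.38) = 1.613.
ΔT = 4.46 × 1.613 = 7.2 K.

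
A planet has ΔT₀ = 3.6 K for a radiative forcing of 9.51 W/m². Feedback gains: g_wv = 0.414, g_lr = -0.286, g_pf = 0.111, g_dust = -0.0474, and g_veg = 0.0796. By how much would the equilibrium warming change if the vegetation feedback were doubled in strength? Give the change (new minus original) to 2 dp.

0.61 K

Original: g = 0.2712, ΔT = 3.6/(1−0.2712) = 4.9396 K.
With doubled vegetation: g' = 0.3508, ΔT' = 3.6/(1−0.3508) = 5.5453 K.
Change = 5.5453 − 4.9396 = 0.61 K.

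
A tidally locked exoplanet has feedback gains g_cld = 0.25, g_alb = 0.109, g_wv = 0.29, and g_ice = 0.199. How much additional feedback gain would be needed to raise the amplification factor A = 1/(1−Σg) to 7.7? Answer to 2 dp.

Current total gain = 0.848.
Target gain for A = 7.7: g* = 1 − 1/7.7 = 0.8701.
Additional gain needed = 0.8701 − 0.848 = 0.02.

0.02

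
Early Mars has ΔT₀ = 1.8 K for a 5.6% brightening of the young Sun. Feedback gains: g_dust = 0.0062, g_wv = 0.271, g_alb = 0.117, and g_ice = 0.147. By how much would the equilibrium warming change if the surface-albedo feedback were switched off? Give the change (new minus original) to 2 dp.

-0.80 K

Original: g = 0.5412, ΔT = 1.8/(1−0.5412) = 3.9233 K.
Without surface-albedo: g' = 0.4242, ΔT' = 1.8/(1−0.4242) = 3.1261 K.
Change = 3.1261 − 3.9233 = -0.80 K.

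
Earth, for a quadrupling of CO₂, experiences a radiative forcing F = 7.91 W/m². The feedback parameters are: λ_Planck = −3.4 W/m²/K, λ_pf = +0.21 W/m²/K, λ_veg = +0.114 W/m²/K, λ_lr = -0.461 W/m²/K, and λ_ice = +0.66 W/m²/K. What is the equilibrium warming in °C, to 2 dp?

Net feedback parameter λ = (−3.4) + (+0.21) + (+0.114) + (-0.461) + (+0.66) = -2.877 W/m²/K.
ΔT = −F/λ = −7.91/(-2.877) = 2.75 °C.

2.75 °C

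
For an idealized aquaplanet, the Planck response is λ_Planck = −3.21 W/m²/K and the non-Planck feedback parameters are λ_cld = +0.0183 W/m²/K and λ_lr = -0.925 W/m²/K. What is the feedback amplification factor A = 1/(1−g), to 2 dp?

0.78

Convert to gains: g_cld = 0.0183/3.21 = 0.005701; g_lr = -0.925/3.21 = -0.2882.
Total gain g = -0.282499.
A = 1/(1 + 0.282499) = 0.78.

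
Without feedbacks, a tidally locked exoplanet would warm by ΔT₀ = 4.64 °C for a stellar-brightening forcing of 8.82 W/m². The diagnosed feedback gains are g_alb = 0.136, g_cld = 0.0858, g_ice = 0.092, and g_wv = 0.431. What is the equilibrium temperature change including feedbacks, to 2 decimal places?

Total gain g = 0.136 + 0.0858 + 0.092 + 0.431 = 0.7448.
Amplification A = 1/(1 − 0.7448) = 3.918.
ΔT = 4.64 × 3.918 = 18.18 °C.

18.18 °C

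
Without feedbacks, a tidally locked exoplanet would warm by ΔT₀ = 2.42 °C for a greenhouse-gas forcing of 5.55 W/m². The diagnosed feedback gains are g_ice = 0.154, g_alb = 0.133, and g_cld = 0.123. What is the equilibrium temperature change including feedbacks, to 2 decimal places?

Total gain g = 0.154 + 0.133 + 0.123 = 0.41.
Amplification A = 1/(1 − 0.41) = 1.695.
ΔT = 2.42 × 1.695 = 4.10 °C.

4.10 °C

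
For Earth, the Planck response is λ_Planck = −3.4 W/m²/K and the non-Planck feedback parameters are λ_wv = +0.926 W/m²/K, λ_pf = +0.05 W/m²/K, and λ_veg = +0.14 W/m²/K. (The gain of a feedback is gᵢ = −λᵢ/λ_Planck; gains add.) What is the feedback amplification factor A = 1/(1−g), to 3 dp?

Convert to gains: g_wv = 0.926/3.4 = 0.2724; g_pf = 0.05/3.4 = 0.01471; g_veg = 0.14/3.4 = 0.04118.
Total gain g = 0.32829.
A = 1/(1 − 0.32829) = 1.489.

1.489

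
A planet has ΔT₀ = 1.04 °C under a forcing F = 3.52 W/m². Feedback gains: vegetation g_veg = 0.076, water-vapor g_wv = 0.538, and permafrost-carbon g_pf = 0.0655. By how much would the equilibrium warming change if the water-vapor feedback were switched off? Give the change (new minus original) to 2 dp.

-2.03 °C

Original: g = 0.6795, ΔT = 1.04/(1−0.6795) = 3.2449 °C.
Without water-vapor: g' = 0.1415, ΔT' = 1.04/(1−0.1415) = 1.2114 °C.
Change = 1.2114 − 3.2449 = -2.03 °C.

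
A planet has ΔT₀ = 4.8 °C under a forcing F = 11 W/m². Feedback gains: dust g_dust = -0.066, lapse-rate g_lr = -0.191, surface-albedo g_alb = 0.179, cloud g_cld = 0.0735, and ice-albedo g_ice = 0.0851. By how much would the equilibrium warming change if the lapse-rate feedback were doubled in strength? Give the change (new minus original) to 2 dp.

Original: g = 0.0806, ΔT = 4.8/(1−0.0806) = 5.2208 °C.
With doubled lapse-rate: g' = -0.1104, ΔT' = 4.8/(1+0.1104) = 4.3228 °C.
Change = 4.3228 − 5.2208 = -0.90 °C.

-0.90 °C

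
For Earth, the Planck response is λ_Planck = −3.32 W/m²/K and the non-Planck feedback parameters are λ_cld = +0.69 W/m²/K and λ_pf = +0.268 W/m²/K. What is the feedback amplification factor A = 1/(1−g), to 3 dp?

1.406

Convert to gains: g_cld = 0.69/3.32 = 0.2078; g_pf = 0.268/3.32 = 0.08072.
Total gain g = 0.28852.
A = 1/(1 − 0.28852) = 1.406.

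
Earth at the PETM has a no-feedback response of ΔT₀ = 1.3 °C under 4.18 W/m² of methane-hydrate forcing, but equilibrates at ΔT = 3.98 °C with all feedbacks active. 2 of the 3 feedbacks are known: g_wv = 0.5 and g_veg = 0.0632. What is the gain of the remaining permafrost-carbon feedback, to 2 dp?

Amplification A = ΔT/ΔT₀ = 3.98/1.3 = 3.062.
Total gain g = 1 − 1/A = 1 − 1/3.062 = 0.6734.
Known gains sum to 0.5 + 0.0632 = 0.5632.
g_pf = 0.6734 − 0.5632 = 0.11.

0.11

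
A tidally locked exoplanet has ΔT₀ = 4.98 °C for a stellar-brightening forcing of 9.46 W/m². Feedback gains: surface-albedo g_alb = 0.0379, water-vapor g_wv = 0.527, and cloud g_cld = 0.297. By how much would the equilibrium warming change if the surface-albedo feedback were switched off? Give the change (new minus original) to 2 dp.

Original: g = 0.8619, ΔT = 4.98/(1−0.8619) = 36.0608 °C.
Without surface-albedo: g' = 0.824, ΔT' = 4.98/(1−0.824) = 28.2955 °C.
Change = 28.2955 − 36.0608 = -7.77 °C.

-7.77 °C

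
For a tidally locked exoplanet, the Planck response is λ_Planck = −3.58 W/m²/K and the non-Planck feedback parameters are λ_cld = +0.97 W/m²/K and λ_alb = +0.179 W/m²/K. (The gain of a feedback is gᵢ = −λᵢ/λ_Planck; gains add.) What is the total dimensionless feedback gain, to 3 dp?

0.321

Convert to gains: g_cld = 0.97/3.58 = 0.2709; g_alb = 0.179/3.58 = 0.05.
Total gain g = 0.3209.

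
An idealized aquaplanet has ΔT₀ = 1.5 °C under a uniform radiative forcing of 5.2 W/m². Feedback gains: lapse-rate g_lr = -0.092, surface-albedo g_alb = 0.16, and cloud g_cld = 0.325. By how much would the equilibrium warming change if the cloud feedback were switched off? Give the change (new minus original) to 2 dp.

-0.86 °C

Original: g = 0.393, ΔT = 1.5/(1−0.393) = 2.4712 °C.
Without cloud: g' = 0.068, ΔT' = 1.5/(1−0.068) = 1.6094 °C.
Change = 1.6094 − 2.4712 = -0.86 °C.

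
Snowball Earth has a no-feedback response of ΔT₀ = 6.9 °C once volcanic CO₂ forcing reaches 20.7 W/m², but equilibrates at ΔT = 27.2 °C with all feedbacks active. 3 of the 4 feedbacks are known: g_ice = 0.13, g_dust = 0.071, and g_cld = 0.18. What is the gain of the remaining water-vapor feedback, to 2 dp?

Amplification A = ΔT/ΔT₀ = 27.2/6.9 = 3.942.
Total gain g = 1 − 1/A = 1 − 1/3.942 = 0.7463.
Known gains sum to 0.13 + 0.071 + 0.18 = 0.381.
g_wv = 0.7463 − 0.381 = 0.37.

0.37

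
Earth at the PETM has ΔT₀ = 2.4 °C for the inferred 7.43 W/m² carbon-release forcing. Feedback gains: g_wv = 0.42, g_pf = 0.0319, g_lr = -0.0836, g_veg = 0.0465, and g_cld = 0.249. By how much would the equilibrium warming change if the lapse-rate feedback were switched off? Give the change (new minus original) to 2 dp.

Original: g = 0.6638, ΔT = 2.4/(1−0.6638) = 7.1386 °C.
Without lapse-rate: g' = 0.7474, ΔT' = 2.4/(1−0.7474) = 9.5012 °C.
Change = 9.5012 − 7.1386 = 2.36 °C.

2.36 °C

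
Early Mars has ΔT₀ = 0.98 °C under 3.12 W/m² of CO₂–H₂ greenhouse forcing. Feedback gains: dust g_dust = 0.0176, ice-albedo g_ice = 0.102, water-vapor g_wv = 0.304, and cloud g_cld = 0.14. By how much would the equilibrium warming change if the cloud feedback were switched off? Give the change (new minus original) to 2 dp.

Original: g = 0.5636, ΔT = 0.98/(1−0.5636) = 2.2456 °C.
Without cloud: g' = 0.4236, ΔT' = 0.98/(1−0.4236) = 1.7002 °C.
Change = 1.7002 − 2.2456 = -0.55 °C.

-0.55 °C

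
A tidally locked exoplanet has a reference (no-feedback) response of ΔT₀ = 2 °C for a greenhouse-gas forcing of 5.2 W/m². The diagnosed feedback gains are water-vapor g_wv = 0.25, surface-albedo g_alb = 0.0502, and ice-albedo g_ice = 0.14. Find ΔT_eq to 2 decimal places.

3.57 °C

Total gain g = 0.25 + 0.0502 + 0.14 = 0.4402.
Amplification A = 1/(1 − 0.4402) = 1.786.
ΔT = 2 × 1.786 = 3.57 °C.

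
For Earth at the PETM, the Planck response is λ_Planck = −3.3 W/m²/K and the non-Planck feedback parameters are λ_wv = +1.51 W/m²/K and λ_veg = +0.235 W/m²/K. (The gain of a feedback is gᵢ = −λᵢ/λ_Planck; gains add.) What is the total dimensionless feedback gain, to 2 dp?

Convert to gains: g_wv = 1.51/3.3 = 0.4576; g_veg = 0.235/3.3 = 0.07121.
Total gain g = 0.52881.

0.53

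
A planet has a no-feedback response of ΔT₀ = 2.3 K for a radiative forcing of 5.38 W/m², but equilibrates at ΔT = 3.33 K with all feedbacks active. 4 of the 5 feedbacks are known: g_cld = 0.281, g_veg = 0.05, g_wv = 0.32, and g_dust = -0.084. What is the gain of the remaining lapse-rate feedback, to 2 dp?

-0.26

Amplification A = ΔT/ΔT₀ = 3.33/2.3 = 1.448.
Total gain g = 1 − 1/A = 1 − 1/1.448 = 0.3094.
Known gains sum to 0.281 + 0.05 + 0.32 − 0.084 = 0.567.
g_lr = 0.3094 − 0.567 = -0.26.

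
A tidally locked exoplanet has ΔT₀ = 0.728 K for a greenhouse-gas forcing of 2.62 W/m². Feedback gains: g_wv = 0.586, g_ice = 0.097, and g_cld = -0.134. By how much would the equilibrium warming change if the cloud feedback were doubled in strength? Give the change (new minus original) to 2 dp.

-0.37 K

Original: g = 0.549, ΔT = 0.728/(1−0.549) = 1.6142 K.
With doubled cloud: g' = 0.415, ΔT' = 0.728/(1−0.415) = 1.2444 K.
Change = 1.2444 − 1.6142 = -0.37 K.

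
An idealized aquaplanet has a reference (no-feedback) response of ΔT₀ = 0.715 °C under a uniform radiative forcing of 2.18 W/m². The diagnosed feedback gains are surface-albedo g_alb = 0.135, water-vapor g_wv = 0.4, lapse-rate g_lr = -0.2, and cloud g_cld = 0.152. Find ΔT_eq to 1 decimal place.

Total gain g = 0.135 + 0.4 − 0.2 + 0.152 = 0.487.
Amplification A = 1/(1 − 0.487) = 1.949.
ΔT = 0.715 × 1.949 = 1.4 °C.

1.4 °C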